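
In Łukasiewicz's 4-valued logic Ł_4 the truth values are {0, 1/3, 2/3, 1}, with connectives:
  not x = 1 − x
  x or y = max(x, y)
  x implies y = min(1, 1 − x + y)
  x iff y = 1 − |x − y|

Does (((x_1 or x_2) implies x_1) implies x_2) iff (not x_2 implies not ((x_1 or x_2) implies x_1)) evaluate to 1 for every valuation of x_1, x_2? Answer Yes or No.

x_1 = 0, x_2 = 0 ↦ 1
x_1 = 0, x_2 = 1/3 ↦ 1
x_1 = 0, x_2 = 2/3 ↦ 1
x_1 = 0, x_2 = 1 ↦ 1
x_1 = 1/3, x_2 = 0 ↦ 1
x_1 = 1/3, x_2 = 1/3 ↦ 1
x_1 = 1/3, x_2 = 2/3 ↦ 1
x_1 = 1/3, x_2 = 1 ↦ 1
x_1 = 2/3, x_2 = 0 ↦ 1
x_1 = 2/3, x_2 = 1/3 ↦ 1
x_1 = 2/3, x_2 = 2/3 ↦ 1
x_1 = 2/3, x_2 = 1 ↦ 1
x_1 = 1, x_2 = 0 ↦ 1
x_1 = 1, x_2 = 1/3 ↦ 1
x_1 = 1, x_2 = 2/3 ↦ 1
x_1 = 1, x_2 = 1 ↦ 1
Every assignment gives a value ≥ 1.

Yes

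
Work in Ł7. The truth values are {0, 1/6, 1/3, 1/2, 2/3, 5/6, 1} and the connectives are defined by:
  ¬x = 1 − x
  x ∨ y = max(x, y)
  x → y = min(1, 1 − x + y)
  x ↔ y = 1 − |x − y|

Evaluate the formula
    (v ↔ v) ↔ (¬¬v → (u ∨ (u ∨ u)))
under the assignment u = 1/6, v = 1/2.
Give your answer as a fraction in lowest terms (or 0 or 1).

v ↔ v = 1/2 ↔ 1/2 = 1
¬v = ¬1/2 = 1/2
¬¬v = ¬1/2 = 1/2
u ∨ u = 1/6 ∨ 1/6 = 1/6
u ∨ (u ∨ u) = 1/6 ∨ 1/6 = 1/6
¬¬v → (u ∨ (u ∨ u)) = 1/2 → 1/6 = 2/3
(v ↔ v) ↔ (¬¬v → (u ∨ (u ∨ u))) = 1 ↔ 2/3 = 2/3

2/3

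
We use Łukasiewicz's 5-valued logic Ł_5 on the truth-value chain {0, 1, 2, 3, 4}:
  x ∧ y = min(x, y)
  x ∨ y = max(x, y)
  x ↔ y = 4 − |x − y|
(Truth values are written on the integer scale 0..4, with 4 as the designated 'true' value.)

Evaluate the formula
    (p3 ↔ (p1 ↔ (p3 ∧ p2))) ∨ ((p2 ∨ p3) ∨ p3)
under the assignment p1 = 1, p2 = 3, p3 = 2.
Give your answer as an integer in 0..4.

p3 ∧ p2 = 2 ∧ 3 = 2
p1 ↔ (p3 ∧ p2) = 1 ↔ 2 = 3
p3 ↔ (p1 ↔ (p3 ∧ p2)) = 2 ↔ 3 = 3
p2 ∨ p3 = 3 ∨ 2 = 3
(p2 ∨ p3) ∨ p3 = 3 ∨ 2 = 3
(p3 ↔ (p1 ↔ (p3 ∧ p2))) ∨ ((p2 ∨ p3) ∨ p3) = 3 ∨ 3 = 3

3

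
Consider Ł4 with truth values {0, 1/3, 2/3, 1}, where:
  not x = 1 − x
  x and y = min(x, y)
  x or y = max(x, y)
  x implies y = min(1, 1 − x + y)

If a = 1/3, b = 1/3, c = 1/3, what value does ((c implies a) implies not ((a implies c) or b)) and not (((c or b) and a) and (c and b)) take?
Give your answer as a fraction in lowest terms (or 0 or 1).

c implies a = 1/3 implies 1/3 = 1
a implies c = 1/3 implies 1/3 = 1
(a implies c) or b = 1 or 1/3 = 1
not ((a implies c) or b) = not 1 = 0
(c implies a) implies not ((a implies c) or b) = 1 implies 0 = 0
c or b = 1/3 or 1/3 = 1/3
(c or b) and a = 1/3 and 1/3 = 1/3
c and b = 1/3 and 1/3 = 1/3
((c or b) and a) and (c and b) = 1/3 and 1/3 = 1/3
not (((c or b) and a) and (c and b)) = not 1/3 = 2/3
((c implies a) implies not ((a implies c) or b)) and not (((c or b) and a) and (c and b)) = 0 and 2/3 = 0

0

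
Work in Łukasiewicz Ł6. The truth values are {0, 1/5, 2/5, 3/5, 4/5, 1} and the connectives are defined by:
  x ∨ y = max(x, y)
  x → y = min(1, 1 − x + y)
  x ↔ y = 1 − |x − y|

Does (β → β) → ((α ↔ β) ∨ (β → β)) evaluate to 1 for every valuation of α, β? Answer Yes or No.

Yes

At α = 3/5, β = 0, for instance:
β → β = 0 → 0 = 1
α ↔ β = 3/5 ↔ 0 = 2/5
(α ↔ β) ∨ (β → β) = 2/5 ∨ 1 = 1
(β → β) → ((α ↔ β) ∨ (β → β)) = 1 → 1 = 1
and checking the remaining 35 assignments likewise gives ≥ 1 in every case.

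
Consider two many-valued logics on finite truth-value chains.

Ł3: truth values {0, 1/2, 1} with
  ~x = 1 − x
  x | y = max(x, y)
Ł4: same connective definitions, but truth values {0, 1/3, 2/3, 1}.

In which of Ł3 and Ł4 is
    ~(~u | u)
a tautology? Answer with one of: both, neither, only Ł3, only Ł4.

neither

In Ł3: at u = 0 the value is 0 — not a tautology.
In Ł4: at u = 0 the value is 0 — not a tautology.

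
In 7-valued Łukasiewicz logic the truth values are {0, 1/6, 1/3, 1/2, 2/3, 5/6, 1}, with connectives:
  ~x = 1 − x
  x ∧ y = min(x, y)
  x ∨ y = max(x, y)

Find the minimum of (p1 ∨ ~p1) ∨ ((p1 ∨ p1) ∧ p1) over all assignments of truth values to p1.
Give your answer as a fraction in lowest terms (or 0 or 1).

Take p1 = 1/2:
~p1 = ~1/2 = 1/2
p1 ∨ ~p1 = 1/2 ∨ 1/2 = 1/2
p1 ∨ p1 = 1/2 ∨ 1/2 = 1/2
(p1 ∨ p1) ∧ p1 = 1/2 ∧ 1/2 = 1/2
(p1 ∨ ~p1) ∨ ((p1 ∨ p1) ∧ p1) = 1/2 ∨ 1/2 = 1/2
No assignment yields a value below 1/2, so this is the minimum.

1/2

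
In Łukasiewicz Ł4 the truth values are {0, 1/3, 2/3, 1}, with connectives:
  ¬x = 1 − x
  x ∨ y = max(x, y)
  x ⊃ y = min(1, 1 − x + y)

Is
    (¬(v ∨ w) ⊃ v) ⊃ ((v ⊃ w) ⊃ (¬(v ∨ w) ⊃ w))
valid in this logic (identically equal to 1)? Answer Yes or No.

Yes

v = 0, w = 0 ↦ 1
v = 0, w = 1/3 ↦ 1
v = 0, w = 2/3 ↦ 1
v = 0, w = 1 ↦ 1
v = 1/3, w = 0 ↦ 1
v = 1/3, w = 1/3 ↦ 1
v = 1/3, w = 2/3 ↦ 1
v = 1/3, w = 1 ↦ 1
v = 2/3, w = 0 ↦ 1
v = 2/3, w = 1/3 ↦ 1
v = 2/3, w = 2/3 ↦ 1
v = 2/3, w = 1 ↦ 1
v = 1, w = 0 ↦ 1
v = 1, w = 1/3 ↦ 1
v = 1, w = 2/3 ↦ 1
v = 1, w = 1 ↦ 1
Every assignment gives a value ≥ 1.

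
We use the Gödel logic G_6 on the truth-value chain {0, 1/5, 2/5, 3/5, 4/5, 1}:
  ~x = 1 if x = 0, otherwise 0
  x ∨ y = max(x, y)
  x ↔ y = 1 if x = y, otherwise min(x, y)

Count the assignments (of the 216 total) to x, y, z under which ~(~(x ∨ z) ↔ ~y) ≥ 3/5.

value 1: 40 assignments (counts)
value 0: 176 assignments
So 40 of the 216 assignments meet the threshold.

40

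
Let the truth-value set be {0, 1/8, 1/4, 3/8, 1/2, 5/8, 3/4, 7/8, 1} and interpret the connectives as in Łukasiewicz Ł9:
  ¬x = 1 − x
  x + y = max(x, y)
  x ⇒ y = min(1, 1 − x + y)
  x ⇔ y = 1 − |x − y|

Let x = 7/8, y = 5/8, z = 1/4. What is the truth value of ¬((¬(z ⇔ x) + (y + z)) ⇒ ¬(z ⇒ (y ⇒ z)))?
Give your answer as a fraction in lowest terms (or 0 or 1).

5/8

z ⇔ x = 1/4 ⇔ 7/8 = 3/8
¬(z ⇔ x) = ¬3/8 = 5/8
y + z = 5/8 + 1/4 = 5/8
¬(z ⇔ x) + (y + z) = 5/8 + 5/8 = 5/8
y ⇒ z = 5/8 ⇒ 1/4 = 5/8
z ⇒ (y ⇒ z) = 1/4 ⇒ 5/8 = 1
¬(z ⇒ (y ⇒ z)) = ¬1 = 0
(¬(z ⇔ x) + (y + z)) ⇒ ¬(z ⇒ (y ⇒ z)) = 5/8 ⇒ 0 = 3/8
¬((¬(z ⇔ x) + (y + z)) ⇒ ¬(z ⇒ (y ⇒ z))) = ¬3/8 = 5/8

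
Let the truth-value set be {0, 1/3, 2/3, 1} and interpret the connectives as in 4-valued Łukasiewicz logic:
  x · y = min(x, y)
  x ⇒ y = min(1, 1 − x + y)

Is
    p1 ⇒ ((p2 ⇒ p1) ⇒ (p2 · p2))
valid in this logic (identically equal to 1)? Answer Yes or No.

Counterexample: take p1 = 1/3, p2 = 0.
p2 ⇒ p1 = 0 ⇒ 1/3 = 1
p2 · p2 = 0 · 0 = 0
(p2 ⇒ p1) ⇒ (p2 · p2) = 1 ⇒ 0 = 0
p1 ⇒ ((p2 ⇒ p1) ⇒ (p2 · p2)) = 1/3 ⇒ 0 = 2/3
This gives 2/3 ≠ 1.

No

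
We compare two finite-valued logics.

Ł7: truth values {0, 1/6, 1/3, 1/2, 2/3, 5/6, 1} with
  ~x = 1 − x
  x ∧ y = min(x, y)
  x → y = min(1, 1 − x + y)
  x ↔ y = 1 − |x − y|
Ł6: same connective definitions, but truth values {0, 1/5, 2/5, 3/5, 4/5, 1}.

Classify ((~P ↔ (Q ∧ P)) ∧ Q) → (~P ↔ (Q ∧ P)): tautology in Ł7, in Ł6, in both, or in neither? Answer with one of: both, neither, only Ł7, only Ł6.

In Ł7: every assignment gives 1 — tautology.
In Ł6: every assignment gives 1 — tautology.

both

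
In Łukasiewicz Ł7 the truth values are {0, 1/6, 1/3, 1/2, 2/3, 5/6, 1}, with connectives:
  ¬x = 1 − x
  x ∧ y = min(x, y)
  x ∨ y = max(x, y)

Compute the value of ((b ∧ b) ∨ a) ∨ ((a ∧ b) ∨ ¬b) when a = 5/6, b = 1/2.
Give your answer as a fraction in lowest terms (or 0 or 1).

5/6

b ∧ b = 1/2 ∧ 1/2 = 1/2
(b ∧ b) ∨ a = 1/2 ∨ 5/6 = 5/6
a ∧ b = 5/6 ∧ 1/2 = 1/2
¬b = ¬1/2 = 1/2
(a ∧ b) ∨ ¬b = 1/2 ∨ 1/2 = 1/2
((b ∧ b) ∨ a) ∨ ((a ∧ b) ∨ ¬b) = 5/6 ∨ 1/2 = 5/6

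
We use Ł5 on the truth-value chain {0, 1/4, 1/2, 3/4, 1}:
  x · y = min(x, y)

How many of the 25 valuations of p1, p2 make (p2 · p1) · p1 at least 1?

value 1: 1 assignment (counts)
value 3/4: 3 assignments
value 1/2: 5 assignments
value 1/4: 7 assignments
value 0: 9 assignments
So 1 of the 25 assignments meets the threshold.

1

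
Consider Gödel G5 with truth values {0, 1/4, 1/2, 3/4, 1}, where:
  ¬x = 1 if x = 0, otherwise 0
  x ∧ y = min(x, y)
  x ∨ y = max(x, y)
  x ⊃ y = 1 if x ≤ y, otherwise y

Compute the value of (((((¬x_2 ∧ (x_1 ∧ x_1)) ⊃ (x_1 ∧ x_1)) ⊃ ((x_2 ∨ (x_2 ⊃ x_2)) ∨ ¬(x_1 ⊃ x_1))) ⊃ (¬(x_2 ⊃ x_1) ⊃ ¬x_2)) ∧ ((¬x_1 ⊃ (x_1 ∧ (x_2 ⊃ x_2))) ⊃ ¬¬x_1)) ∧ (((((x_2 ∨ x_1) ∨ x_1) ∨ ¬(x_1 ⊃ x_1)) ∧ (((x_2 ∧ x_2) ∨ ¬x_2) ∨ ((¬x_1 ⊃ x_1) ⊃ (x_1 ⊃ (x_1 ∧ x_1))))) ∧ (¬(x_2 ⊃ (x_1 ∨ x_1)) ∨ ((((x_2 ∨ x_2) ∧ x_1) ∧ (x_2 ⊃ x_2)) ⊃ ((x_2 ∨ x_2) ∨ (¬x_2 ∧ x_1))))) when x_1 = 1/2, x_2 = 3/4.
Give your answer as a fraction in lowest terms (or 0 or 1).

¬x_2 = ¬3/4 = 0
x_1 ∧ x_1 = 1/2 ∧ 1/2 = 1/2
¬x_2 ∧ (x_1 ∧ x_1) = 0 ∧ 1/2 = 0
x_1 ∧ x_1 = 1/2 ∧ 1/2 = 1/2
(¬x_2 ∧ (x_1 ∧ x_1)) ⊃ (x_1 ∧ x_1) = 0 ⊃ 1/2 = 1
x_2 ⊃ x_2 = 3/4 ⊃ 3/4 = 1
x_2 ∨ (x_2 ⊃ x_2) = 3/4 ∨ 1 = 1
x_1 ⊃ x_1 = 1/2 ⊃ 1/2 = 1
¬(x_1 ⊃ x_1) = ¬1 = 0
(x_2 ∨ (x_2 ⊃ x_2)) ∨ ¬(x_1 ⊃ x_1) = 1 ∨ 0 = 1
((¬x_2 ∧ (x_1 ∧ x_1)) ⊃ (x_1 ∧ x_1)) ⊃ ((x_2 ∨ (x_2 ⊃ x_2)) ∨ ¬(x_1 ⊃ x_1)) = 1 ⊃ 1 = 1
x_2 ⊃ x_1 = 3/4 ⊃ 1/2 = 1/2
¬(x_2 ⊃ x_1) = ¬1/2 = 0
¬x_2 = ¬3/4 = 0
¬(x_2 ⊃ x_1) ⊃ ¬x_2 = 0 ⊃ 0 = 1
(((¬x_2 ∧ (x_1 ∧ x_1)) ⊃ (x_1 ∧ x_1)) ⊃ ((x_2 ∨ (x_2 ⊃ x_2)) ∨ ¬(x_1 ⊃ x_1))) ⊃ (¬(x_2 ⊃ x_1) ⊃ ¬x_2) = 1 ⊃ 1 = 1
¬x_1 = ¬1/2 = 0
x_2 ⊃ x_2 = 3/4 ⊃ 3/4 = 1
x_1 ∧ (x_2 ⊃ x_2) = 1/2 ∧ 1 = 1/2
¬x_1 ⊃ (x_1 ∧ (x_2 ⊃ x_2)) = 0 ⊃ 1/2 = 1
¬x_1 = ¬1/2 = 0
¬¬x_1 = ¬0 = 1
(¬x_1 ⊃ (x_1 ∧ (x_2 ⊃ x_2))) ⊃ ¬¬x_1 = 1 ⊃ 1 = 1
((((¬x_2 ∧ (x_1 ∧ x_1)) ⊃ (x_1 ∧ x_1)) ⊃ ((x_2 ∨ (x_2 ⊃ x_2)) ∨ ¬(x_1 ⊃ x_1))) ⊃ (¬(x_2 ⊃ x_1) ⊃ ¬x_2)) ∧ ((¬x_1 ⊃ (x_1 ∧ (x_2 ⊃ x_2))) ⊃ ¬¬x_1) = 1 ∧ 1 = 1
x_2 ∨ x_1 = 3/4 ∨ 1/2 = 3/4
(x_2 ∨ x_1) ∨ x_1 = 3/4 ∨ 1/2 = 3/4
x_1 ⊃ x_1 = 1/2 ⊃ 1/2 = 1
¬(x_1 ⊃ x_1) = ¬1 = 0
((x_2 ∨ x_1) ∨ x_1) ∨ ¬(x_1 ⊃ x_1) = 3/4 ∨ 0 = 3/4
x_2 ∧ x_2 = 3/4 ∧ 3/4 = 3/4
¬x_2 = ¬3/4 = 0
(x_2 ∧ x_2) ∨ ¬x_2 = 3/4 ∨ 0 = 3/4
¬x_1 = ¬1/2 = 0
¬x_1 ⊃ x_1 = 0 ⊃ 1/2 = 1
x_1 ∧ x_1 = 1/2 ∧ 1/2 = 1/2
x_1 ⊃ (x_1 ∧ x_1) = 1/2 ⊃ 1/2 = 1
(¬x_1 ⊃ x_1) ⊃ (x_1 ⊃ (x_1 ∧ x_1)) = 1 ⊃ 1 = 1
((x_2 ∧ x_2) ∨ ¬x_2) ∨ ((¬x_1 ⊃ x_1) ⊃ (x_1 ⊃ (x_1 ∧ x_1))) = 3/4 ∨ 1 = 1
(((x_2 ∨ x_1) ∨ x_1) ∨ ¬(x_1 ⊃ x_1)) ∧ (((x_2 ∧ x_2) ∨ ¬x_2) ∨ ((¬x_1 ⊃ x_1) ⊃ (x_1 ⊃ (x_1 ∧ x_1)))) = 3/4 ∧ 1 = 3/4
x_1 ∨ x_1 = 1/2 ∨ 1/2 = 1/2
x_2 ⊃ (x_1 ∨ x_1) = 3/4 ⊃ 1/2 = 1/2
¬(x_2 ⊃ (x_1 ∨ x_1)) = ¬1/2 = 0
x_2 ∨ x_2 = 3/4 ∨ 3/4 = 3/4
(x_2 ∨ x_2) ∧ x_1 = 3/4 ∧ 1/2 = 1/2
x_2 ⊃ x_2 = 3/4 ⊃ 3/4 = 1
((x_2 ∨ x_2) ∧ x_1) ∧ (x_2 ⊃ x_2) = 1/2 ∧ 1 = 1/2
x_2 ∨ x_2 = 3/4 ∨ 3/4 = 3/4
¬x_2 = ¬3/4 = 0
¬x_2 ∧ x_1 = 0 ∧ 1/2 = 0
(x_2 ∨ x_2) ∨ (¬x_2 ∧ x_1) = 3/4 ∨ 0 = 3/4
(((x_2 ∨ x_2) ∧ x_1) ∧ (x_2 ⊃ x_2)) ⊃ ((x_2 ∨ x_2) ∨ (¬x_2 ∧ x_1)) = 1/2 ⊃ 3/4 = 1
¬(x_2 ⊃ (x_1 ∨ x_1)) ∨ ((((x_2 ∨ x_2) ∧ x_1) ∧ (x_2 ⊃ x_2)) ⊃ ((x_2 ∨ x_2) ∨ (¬x_2 ∧ x_1))) = 0 ∨ 1 = 1
((((x_2 ∨ x_1) ∨ x_1) ∨ ¬(x_1 ⊃ x_1)) ∧ (((x_2 ∧ x_2) ∨ ¬x_2) ∨ ((¬x_1 ⊃ x_1) ⊃ (x_1 ⊃ (x_1 ∧ x_1))))) ∧ (¬(x_2 ⊃ (x_1 ∨ x_1)) ∨ ((((x_2 ∨ x_2) ∧ x_1) ∧ (x_2 ⊃ x_2)) ⊃ ((x_2 ∨ x_2) ∨ (¬x_2 ∧ x_1)))) = 3/4 ∧ 1 = 3/4
(((((¬x_2 ∧ (x_1 ∧ x_1)) ⊃ (x_1 ∧ x_1)) ⊃ ((x_2 ∨ (x_2 ⊃ x_2)) ∨ ¬(x_1 ⊃ x_1))) ⊃ (¬(x_2 ⊃ x_1) ⊃ ¬x_2)) ∧ ((¬x_1 ⊃ (x_1 ∧ (x_2 ⊃ x_2))) ⊃ ¬¬x_1)) ∧ (((((x_2 ∨ x_1) ∨ x_1) ∨ ¬(x_1 ⊃ x_1)) ∧ (((x_2 ∧ x_2) ∨ ¬x_2) ∨ ((¬x_1 ⊃ x_1) ⊃ (x_1 ⊃ (x_1 ∧ x_1))))) ∧ (¬(x_2 ⊃ (x_1 ∨ x_1)) ∨ ((((x_2 ∨ x_2) ∧ x_1) ∧ (x_2 ⊃ x_2)) ⊃ ((x_2 ∨ x_2) ∨ (¬x_2 ∧ x_1))))) = 1 ∧ 3/4 = 3/4

3/4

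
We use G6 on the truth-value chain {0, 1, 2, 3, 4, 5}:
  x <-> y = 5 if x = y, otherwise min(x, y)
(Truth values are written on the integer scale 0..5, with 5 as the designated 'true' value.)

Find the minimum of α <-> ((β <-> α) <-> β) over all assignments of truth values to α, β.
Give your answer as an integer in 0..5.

Take α = 1, β = 0:
β <-> α = 0 <-> 1 = 0
(β <-> α) <-> β = 0 <-> 0 = 5
α <-> ((β <-> α) <-> β) = 1 <-> 5 = 1
No assignment yields a value below 1, so this is the minimum.

1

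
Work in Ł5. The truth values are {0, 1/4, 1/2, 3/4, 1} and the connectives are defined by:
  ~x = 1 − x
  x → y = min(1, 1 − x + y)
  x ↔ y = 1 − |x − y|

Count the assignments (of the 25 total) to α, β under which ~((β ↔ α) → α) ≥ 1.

value 1: 1 assignment (counts)
value 3/4: 2 assignments
value 1/2: 4 assignments
value 1/4: 5 assignments
value 0: 13 assignments
So 1 of the 25 assignments meets the threshold.

1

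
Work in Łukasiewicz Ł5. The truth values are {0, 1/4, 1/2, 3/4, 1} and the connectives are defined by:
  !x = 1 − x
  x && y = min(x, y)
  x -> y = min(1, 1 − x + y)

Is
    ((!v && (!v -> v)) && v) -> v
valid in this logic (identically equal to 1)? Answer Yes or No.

v = 0 ↦ 1
v = 1/4 ↦ 1
v = 1/2 ↦ 1
v = 3/4 ↦ 1
v = 1 ↦ 1
Every assignment gives a value ≥ 1.

Yes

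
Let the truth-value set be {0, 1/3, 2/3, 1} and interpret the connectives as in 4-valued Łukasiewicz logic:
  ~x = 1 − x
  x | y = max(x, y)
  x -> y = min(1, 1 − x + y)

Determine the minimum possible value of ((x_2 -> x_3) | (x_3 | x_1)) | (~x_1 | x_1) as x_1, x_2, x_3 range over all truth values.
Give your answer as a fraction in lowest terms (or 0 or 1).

Take x_1 = 1/3, x_2 = 1/3, x_3 = 0:
x_2 -> x_3 = 1/3 -> 0 = 2/3
x_3 | x_1 = 0 | 1/3 = 1/3
(x_2 -> x_3) | (x_3 | x_1) = 2/3 | 1/3 = 2/3
~x_1 = ~1/3 = 2/3
~x_1 | x_1 = 2/3 | 1/3 = 2/3
((x_2 -> x_3) | (x_3 | x_1)) | (~x_1 | x_1) = 2/3 | 2/3 = 2/3
No assignment yields a value below 2/3, so this is the minimum.

2/3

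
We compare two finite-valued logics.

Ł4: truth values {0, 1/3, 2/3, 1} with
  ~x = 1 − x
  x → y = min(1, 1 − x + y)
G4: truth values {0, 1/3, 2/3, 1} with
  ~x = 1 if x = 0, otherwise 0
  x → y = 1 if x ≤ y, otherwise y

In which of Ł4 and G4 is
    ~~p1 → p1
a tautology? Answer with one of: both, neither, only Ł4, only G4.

only Ł4

In Ł4: every assignment gives 1 — tautology.
In G4: at p1 = 1/3 the value is 1/3 — not a tautology.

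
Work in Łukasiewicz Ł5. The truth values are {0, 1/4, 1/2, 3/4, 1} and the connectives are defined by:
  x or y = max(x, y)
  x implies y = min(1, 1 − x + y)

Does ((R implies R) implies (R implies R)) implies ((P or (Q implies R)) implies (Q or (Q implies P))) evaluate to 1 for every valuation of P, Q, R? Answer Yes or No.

Counterexample: take P = 0, Q = 1/4, R = 1/4.
R implies R = 1/4 implies 1/4 = 1
R implies R = 1/4 implies 1/4 = 1
(R implies R) implies (R implies R) = 1 implies 1 = 1
Q implies R = 1/4 implies 1/4 = 1
P or (Q implies R) = 0 or 1 = 1
Q implies P = 1/4 implies 0 = 3/4
Q or (Q implies P) = 1/4 or 3/4 = 3/4
(P or (Q implies R)) implies (Q or (Q implies P)) = 1 implies 3/4 = 3/4
((R implies R) implies (R implies R)) implies ((P or (Q implies R)) implies (Q or (Q implies P))) = 1 implies 3/4 = 3/4
This gives 3/4 ≠ 1.

No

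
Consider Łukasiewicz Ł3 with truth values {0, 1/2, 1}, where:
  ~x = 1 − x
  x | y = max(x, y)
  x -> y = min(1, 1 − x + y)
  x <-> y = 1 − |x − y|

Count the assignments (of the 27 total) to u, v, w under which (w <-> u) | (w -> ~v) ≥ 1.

value 1: 21 assignments (counts)
value 1/2: 5 assignments
value 0: 1 assignment
So 21 of the 27 assignments meet the threshold.

21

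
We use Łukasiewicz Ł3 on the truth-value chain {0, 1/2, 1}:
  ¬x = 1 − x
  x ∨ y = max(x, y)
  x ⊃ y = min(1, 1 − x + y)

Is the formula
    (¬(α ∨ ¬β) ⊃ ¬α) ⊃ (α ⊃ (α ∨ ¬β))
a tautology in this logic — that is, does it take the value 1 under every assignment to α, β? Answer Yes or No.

Yes

α = 0, β = 0 ↦ 1
α = 0, β = 1/2 ↦ 1
α = 0, β = 1 ↦ 1
α = 1/2, β = 0 ↦ 1
α = 1/2, β = 1/2 ↦ 1
α = 1/2, β = 1 ↦ 1
α = 1, β = 0 ↦ 1
α = 1, β = 1/2 ↦ 1
α = 1, β = 1 ↦ 1
Every assignment gives a value ≥ 1.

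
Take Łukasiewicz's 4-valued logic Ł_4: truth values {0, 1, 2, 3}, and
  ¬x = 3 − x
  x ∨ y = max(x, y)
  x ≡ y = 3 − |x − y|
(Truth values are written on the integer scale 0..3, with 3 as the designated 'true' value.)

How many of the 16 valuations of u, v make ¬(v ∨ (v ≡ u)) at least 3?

1

u = 0, v = 0 ↦ 0  <
u = 0, v = 1 ↦ 1  <
u = 0, v = 2 ↦ 1  <
u = 0, v = 3 ↦ 0  <
u = 1, v = 0 ↦ 1  <
u = 1, v = 1 ↦ 0  <
u = 1, v = 2 ↦ 1  <
u = 1, v = 3 ↦ 0  <
u = 2, v = 0 ↦ 2  <
u = 2, v = 1 ↦ 1  <
u = 2, v = 2 ↦ 0  <
u = 2, v = 3 ↦ 0  <
u = 3, v = 0 ↦ 3  ≥
u = 3, v = 1 ↦ 2  <
u = 3, v = 2 ↦ 1  <
u = 3, v = 3 ↦ 0  <
So 1 of the 16 assignments meets the threshold.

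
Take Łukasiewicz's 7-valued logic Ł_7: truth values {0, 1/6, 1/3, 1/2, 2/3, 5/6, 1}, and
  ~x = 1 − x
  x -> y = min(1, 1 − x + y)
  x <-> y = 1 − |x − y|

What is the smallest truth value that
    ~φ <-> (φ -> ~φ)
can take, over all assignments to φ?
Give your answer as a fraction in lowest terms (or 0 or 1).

Take φ = 1/2:
~φ = ~1/2 = 1/2
~φ = ~1/2 = 1/2
φ -> ~φ = 1/2 -> 1/2 = 1
~φ <-> (φ -> ~φ) = 1/2 <-> 1 = 1/2
No assignment yields a value below 1/2, so this is the minimum.

1/2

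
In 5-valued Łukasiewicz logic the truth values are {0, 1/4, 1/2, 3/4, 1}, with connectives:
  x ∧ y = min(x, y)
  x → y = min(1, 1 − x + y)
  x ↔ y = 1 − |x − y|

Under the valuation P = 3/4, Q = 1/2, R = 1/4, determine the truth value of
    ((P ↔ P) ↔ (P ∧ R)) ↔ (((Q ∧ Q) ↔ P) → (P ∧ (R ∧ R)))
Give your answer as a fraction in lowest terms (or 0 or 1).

P ↔ P = 3/4 ↔ 3/4 = 1
P ∧ R = 3/4 ∧ 1/4 = 1/4
(P ↔ P) ↔ (P ∧ R) = 1 ↔ 1/4 = 1/4
Q ∧ Q = 1/2 ∧ 1/2 = 1/2
(Q ∧ Q) ↔ P = 1/2 ↔ 3/4 = 3/4
R ∧ R = 1/4 ∧ 1/4 = 1/4
P ∧ (R ∧ R) = 3/4 ∧ 1/4 = 1/4
((Q ∧ Q) ↔ P) → (P ∧ (R ∧ R)) = 3/4 → 1/4 = 1/2
((P ↔ P) ↔ (P ∧ R)) ↔ (((Q ∧ Q) ↔ P) → (P ∧ (R ∧ R))) = 1/4 ↔ 1/2 = 3/4

3/4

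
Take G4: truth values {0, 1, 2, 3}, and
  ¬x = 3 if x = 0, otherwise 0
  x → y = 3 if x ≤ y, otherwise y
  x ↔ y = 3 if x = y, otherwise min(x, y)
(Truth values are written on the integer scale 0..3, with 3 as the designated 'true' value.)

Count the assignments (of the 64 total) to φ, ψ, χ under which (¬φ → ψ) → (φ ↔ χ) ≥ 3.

value 3: 19 assignments (counts)
value 2: 8 assignments
value 1: 16 assignments
value 0: 21 assignments
So 19 of the 64 assignments meet the threshold.

19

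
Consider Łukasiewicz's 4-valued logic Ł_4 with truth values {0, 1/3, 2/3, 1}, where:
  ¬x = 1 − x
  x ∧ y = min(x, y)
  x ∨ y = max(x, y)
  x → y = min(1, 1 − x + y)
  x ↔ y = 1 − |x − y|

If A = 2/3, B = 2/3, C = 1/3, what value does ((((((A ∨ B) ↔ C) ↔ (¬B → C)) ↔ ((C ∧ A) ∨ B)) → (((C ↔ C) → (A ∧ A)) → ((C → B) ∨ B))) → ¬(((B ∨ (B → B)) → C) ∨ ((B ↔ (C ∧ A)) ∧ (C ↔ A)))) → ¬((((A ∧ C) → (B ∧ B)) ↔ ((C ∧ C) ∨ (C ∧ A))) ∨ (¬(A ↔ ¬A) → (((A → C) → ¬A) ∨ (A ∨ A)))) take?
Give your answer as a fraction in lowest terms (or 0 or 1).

A ∨ B = 2/3 ∨ 2/3 = 2/3
(A ∨ B) ↔ C = 2/3 ↔ 1/3 = 2/3
¬B = ¬2/3 = 1/3
¬B → C = 1/3 → 1/3 = 1
((A ∨ B) ↔ C) ↔ (¬B → C) = 2/3 ↔ 1 = 2/3
C ∧ A = 1/3 ∧ 2/3 = 1/3
(C ∧ A) ∨ B = 1/3 ∨ 2/3 = 2/3
(((A ∨ B) ↔ C) ↔ (¬B → C)) ↔ ((C ∧ A) ∨ B) = 2/3 ↔ 2/3 = 1
C ↔ C = 1/3 ↔ 1/3 = 1
A ∧ A = 2/3 ∧ 2/3 = 2/3
(C ↔ C) → (A ∧ A) = 1 → 2/3 = 2/3
C → B = 1/3 → 2/3 = 1
(C → B) ∨ B = 1 ∨ 2/3 = 1
((C ↔ C) → (A ∧ A)) → ((C → B) ∨ B) = 2/3 → 1 = 1
((((A ∨ B) ↔ C) ↔ (¬B → C)) ↔ ((C ∧ A) ∨ B)) → (((C ↔ C) → (A ∧ A)) → ((C → B) ∨ B)) = 1 → 1 = 1
B → B = 2/3 → 2/3 = 1
B ∨ (B → B) = 2/3 ∨ 1 = 1
(B ∨ (B → B)) → C = 1 → 1/3 = 1/3
C ∧ A = 1/3 ∧ 2/3 = 1/3
B ↔ (C ∧ A) = 2/3 ↔ 1/3 = 2/3
C ↔ A = 1/3 ↔ 2/3 = 2/3
(B ↔ (C ∧ A)) ∧ (C ↔ A) = 2/3 ∧ 2/3 = 2/3
((B ∨ (B → B)) → C) ∨ ((B ↔ (C ∧ A)) ∧ (C ↔ A)) = 1/3 ∨ 2/3 = 2/3
¬(((B ∨ (B → B)) → C) ∨ ((B ↔ (C ∧ A)) ∧ (C ↔ A))) = ¬2/3 = 1/3
(((((A ∨ B) ↔ C) ↔ (¬B → C)) ↔ ((C ∧ A) ∨ B)) → (((C ↔ C) → (A ∧ A)) → ((C → B) ∨ B))) → ¬(((B ∨ (B → B)) → C) ∨ ((B ↔ (C ∧ A)) ∧ (C ↔ A))) = 1 → 1/3 = 1/3
A ∧ C = 2/3 ∧ 1/3 = 1/3
B ∧ B = 2/3 ∧ 2/3 = 2/3
(A ∧ C) → (B ∧ B) = 1/3 → 2/3 = 1
C ∧ C = 1/3 ∧ 1/3 = 1/3
C ∧ A = 1/3 ∧ 2/3 = 1/3
(C ∧ C) ∨ (C ∧ A) = 1/3 ∨ 1/3 = 1/3
((A ∧ C) → (B ∧ B)) ↔ ((C ∧ C) ∨ (C ∧ A)) = 1 ↔ 1/3 = 1/3
¬A = ¬2/3 = 1/3
A ↔ ¬A = 2/3 ↔ 1/3 = 2/3
¬(A ↔ ¬A) = ¬2/3 = 1/3
A → C = 2/3 → 1/3 = 2/3
¬A = ¬2/3 = 1/3
(A → C) → ¬A = 2/3 → 1/3 = 2/3
A ∨ A = 2/3 ∨ 2/3 = 2/3
((A → C) → ¬A) ∨ (A ∨ A) = 2/3 ∨ 2/3 = 2/3
¬(A ↔ ¬A) → (((A → C) → ¬A) ∨ (A ∨ A)) = 1/3 → 2/3 = 1
(((A ∧ C) → (B ∧ B)) ↔ ((C ∧ C) ∨ (C ∧ A))) ∨ (¬(A ↔ ¬A) → (((A → C) → ¬A) ∨ (A ∨ A))) = 1/3 ∨ 1 = 1
¬((((A ∧ C) → (B ∧ B)) ↔ ((C ∧ C) ∨ (C ∧ A))) ∨ (¬(A ↔ ¬A) → (((A → C) → ¬A) ∨ (A ∨ A)))) = ¬1 = 0
((((((A ∨ B) ↔ C) ↔ (¬B → C)) ↔ ((C ∧ A) ∨ B)) → (((C ↔ C) → (A ∧ A)) → ((C → B) ∨ B))) → ¬(((B ∨ (B → B)) → C) ∨ ((B ↔ (C ∧ A)) ∧ (C ↔ A)))) → ¬((((A ∧ C) → (B ∧ B)) ↔ ((C ∧ C) ∨ (C ∧ A))) ∨ (¬(A ↔ ¬A) → (((A → C) → ¬A) ∨ (A ∨ A)))) = 1/3 → 0 = 2/3

2/3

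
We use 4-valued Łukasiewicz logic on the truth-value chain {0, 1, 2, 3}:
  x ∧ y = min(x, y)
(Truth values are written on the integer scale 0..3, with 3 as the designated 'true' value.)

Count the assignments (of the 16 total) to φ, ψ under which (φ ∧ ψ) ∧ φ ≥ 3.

1

φ = 0, ψ = 0 ↦ 0  <
φ = 0, ψ = 1 ↦ 0  <
φ = 0, ψ = 2 ↦ 0  <
φ = 0, ψ = 3 ↦ 0  <
φ = 1, ψ = 0 ↦ 0  <
φ = 1, ψ = 1 ↦ 1  <
φ = 1, ψ = 2 ↦ 1  <
φ = 1, ψ = 3 ↦ 1  <
φ = 2, ψ = 0 ↦ 0  <
φ = 2, ψ = 1 ↦ 1  <
φ = 2, ψ = 2 ↦ 2  <
φ = 2, ψ = 3 ↦ 2  <
φ = 3, ψ = 0 ↦ 0  <
φ = 3, ψ = 1 ↦ 1  <
φ = 3, ψ = 2 ↦ 2  <
φ = 3, ψ = 3 ↦ 3  ≥
So 1 of the 16 assignments meets the threshold.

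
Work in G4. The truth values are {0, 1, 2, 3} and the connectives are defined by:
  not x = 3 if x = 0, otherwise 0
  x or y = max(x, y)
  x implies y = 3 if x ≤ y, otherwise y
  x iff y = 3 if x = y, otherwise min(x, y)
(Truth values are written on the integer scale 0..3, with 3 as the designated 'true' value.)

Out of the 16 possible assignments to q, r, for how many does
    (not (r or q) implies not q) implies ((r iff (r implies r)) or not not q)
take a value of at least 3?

13

q = 0, r = 0 ↦ 0  <
q = 0, r = 1 ↦ 1  <
q = 0, r = 2 ↦ 2  <
q = 0, r = 3 ↦ 3  ≥
q = 1, r = 0 ↦ 3  ≥
q = 1, r = 1 ↦ 3  ≥
q = 1, r = 2 ↦ 3  ≥
q = 1, r = 3 ↦ 3  ≥
q = 2, r = 0 ↦ 3  ≥
q = 2, r = 1 ↦ 3  ≥
q = 2, r = 2 ↦ 3  ≥
q = 2, r = 3 ↦ 3  ≥
q = 3, r = 0 ↦ 3  ≥
q = 3, r = 1 ↦ 3  ≥
q = 3, r = 2 ↦ 3  ≥
q = 3, r = 3 ↦ 3  ≥
So 13 of the 16 assignments meet the threshold.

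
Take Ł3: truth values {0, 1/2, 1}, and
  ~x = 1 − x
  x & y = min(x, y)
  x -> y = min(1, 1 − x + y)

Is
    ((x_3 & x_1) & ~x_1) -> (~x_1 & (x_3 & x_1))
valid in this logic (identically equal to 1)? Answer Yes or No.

x_1 = 0, x_3 = 0 ↦ 1
x_1 = 0, x_3 = 1/2 ↦ 1
x_1 = 0, x_3 = 1 ↦ 1
x_1 = 1/2, x_3 = 0 ↦ 1
x_1 = 1/2, x_3 = 1/2 ↦ 1
x_1 = 1/2, x_3 = 1 ↦ 1
x_1 = 1, x_3 = 0 ↦ 1
x_1 = 1, x_3 = 1/2 ↦ 1
x_1 = 1, x_3 = 1 ↦ 1
Every assignment gives a value ≥ 1.

Yes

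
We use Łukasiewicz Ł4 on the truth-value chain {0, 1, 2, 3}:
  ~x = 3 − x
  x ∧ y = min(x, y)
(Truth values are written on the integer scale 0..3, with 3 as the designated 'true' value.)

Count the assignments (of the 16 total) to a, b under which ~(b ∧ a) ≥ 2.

12

a = 0, b = 0 ↦ 3  ≥
a = 0, b = 1 ↦ 3  ≥
a = 0, b = 2 ↦ 3  ≥
a = 0, b = 3 ↦ 3  ≥
a = 1, b = 0 ↦ 3  ≥
a = 1, b = 1 ↦ 2  ≥
a = 1, b = 2 ↦ 2  ≥
a = 1, b = 3 ↦ 2  ≥
a = 2, b = 0 ↦ 3  ≥
a = 2, b = 1 ↦ 2  ≥
a = 2, b = 2 ↦ 1  <
a = 2, b = 3 ↦ 1  <
a = 3, b = 0 ↦ 3  ≥
a = 3, b = 1 ↦ 2  ≥
a = 3, b = 2 ↦ 1  <
a = 3, b = 3 ↦ 0  <
So 12 of the 16 assignments meet the threshold.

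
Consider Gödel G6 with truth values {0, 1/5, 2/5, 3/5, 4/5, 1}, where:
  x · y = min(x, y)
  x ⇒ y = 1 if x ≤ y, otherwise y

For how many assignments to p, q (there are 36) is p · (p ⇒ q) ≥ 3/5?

9

value 1: 1 assignment (counts)
value 4/5: 3 assignments (counts)
value 3/5: 5 assignments (counts)
value 2/5: 7 assignments
value 1/5: 9 assignments
value 0: 11 assignments
So 9 of the 36 assignments meet the threshold.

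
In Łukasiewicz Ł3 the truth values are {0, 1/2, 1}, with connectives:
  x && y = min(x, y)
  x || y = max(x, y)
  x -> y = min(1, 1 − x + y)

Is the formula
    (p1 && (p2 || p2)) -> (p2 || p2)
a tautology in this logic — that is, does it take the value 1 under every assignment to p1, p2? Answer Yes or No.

Yes

p1 = 0, p2 = 0 ↦ 1
p1 = 0, p2 = 1/2 ↦ 1
p1 = 0, p2 = 1 ↦ 1
p1 = 1/2, p2 = 0 ↦ 1
p1 = 1/2, p2 = 1/2 ↦ 1
p1 = 1/2, p2 = 1 ↦ 1
p1 = 1, p2 = 0 ↦ 1
p1 = 1, p2 = 1/2 ↦ 1
p1 = 1, p2 = 1 ↦ 1
Every assignment gives a value ≥ 1.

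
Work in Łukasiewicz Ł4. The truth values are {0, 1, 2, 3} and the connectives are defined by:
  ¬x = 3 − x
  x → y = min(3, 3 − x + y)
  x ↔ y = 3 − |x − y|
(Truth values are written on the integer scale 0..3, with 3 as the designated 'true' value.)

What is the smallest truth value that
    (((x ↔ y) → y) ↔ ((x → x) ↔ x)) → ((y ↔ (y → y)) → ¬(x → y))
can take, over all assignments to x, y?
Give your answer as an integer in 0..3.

Take x = 3, y = 3:
x ↔ y = 3 ↔ 3 = 3
(x ↔ y) → y = 3 → 3 = 3
x → x = 3 → 3 = 3
(x → x) ↔ x = 3 ↔ 3 = 3
((x ↔ y) → y) ↔ ((x → x) ↔ x) = 3 ↔ 3 = 3
y → y = 3 → 3 = 3
y ↔ (y → y) = 3 ↔ 3 = 3
x → y = 3 → 3 = 3
¬(x → y) = ¬3 = 0
(y ↔ (y → y)) → ¬(x → y) = 3 → 0 = 0
(((x ↔ y) → y) ↔ ((x → x) ↔ x)) → ((y ↔ (y → y)) → ¬(x → y)) = 3 → 0 = 0
No assignment yields a value below 0, so this is the minimum.

0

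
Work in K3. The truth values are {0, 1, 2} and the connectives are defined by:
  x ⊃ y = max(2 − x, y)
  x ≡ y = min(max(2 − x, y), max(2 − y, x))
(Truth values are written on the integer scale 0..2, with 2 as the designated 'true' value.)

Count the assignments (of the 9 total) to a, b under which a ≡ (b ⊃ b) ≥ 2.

2

a = 0, b = 0 ↦ 0  <
a = 0, b = 1 ↦ 1  <
a = 0, b = 2 ↦ 0  <
a = 1, b = 0 ↦ 1  <
a = 1, b = 1 ↦ 1  <
a = 1, b = 2 ↦ 1  <
a = 2, b = 0 ↦ 2  ≥
a = 2, b = 1 ↦ 1  <
a = 2, b = 2 ↦ 2  ≥
So 2 of the 9 assignments meet the threshold.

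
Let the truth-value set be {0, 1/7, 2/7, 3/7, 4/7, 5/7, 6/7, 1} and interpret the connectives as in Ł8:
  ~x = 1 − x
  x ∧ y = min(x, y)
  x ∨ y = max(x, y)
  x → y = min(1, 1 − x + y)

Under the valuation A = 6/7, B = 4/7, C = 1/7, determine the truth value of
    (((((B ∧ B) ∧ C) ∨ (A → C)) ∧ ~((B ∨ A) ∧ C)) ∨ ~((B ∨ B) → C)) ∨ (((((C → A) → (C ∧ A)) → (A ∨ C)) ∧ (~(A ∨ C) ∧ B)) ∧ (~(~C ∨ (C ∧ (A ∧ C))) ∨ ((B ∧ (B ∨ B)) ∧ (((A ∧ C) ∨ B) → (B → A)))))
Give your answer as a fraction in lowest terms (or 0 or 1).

B ∧ B = 4/7 ∧ 4/7 = 4/7
(B ∧ B) ∧ C = 4/7 ∧ 1/7 = 1/7
A → C = 6/7 → 1/7 = 2/7
((B ∧ B) ∧ C) ∨ (A → C) = 1/7 ∨ 2/7 = 2/7
B ∨ A = 4/7 ∨ 6/7 = 6/7
(B ∨ A) ∧ C = 6/7 ∧ 1/7 = 1/7
~((B ∨ A) ∧ C) = ~1/7 = 6/7
(((B ∧ B) ∧ C) ∨ (A → C)) ∧ ~((B ∨ A) ∧ C) = 2/7 ∧ 6/7 = 2/7
B ∨ B = 4/7 ∨ 4/7 = 4/7
(B ∨ B) → C = 4/7 → 1/7 = 4/7
~((B ∨ B) → C) = ~4/7 = 3/7
((((B ∧ B) ∧ C) ∨ (A → C)) ∧ ~((B ∨ A) ∧ C)) ∨ ~((B ∨ B) → C) = 2/7 ∨ 3/7 = 3/7
C → A = 1/7 → 6/7 = 1
C ∧ A = 1/7 ∧ 6/7 = 1/7
(C → A) → (C ∧ A) = 1 → 1/7 = 1/7
A ∨ C = 6/7 ∨ 1/7 = 6/7
((C → A) → (C ∧ A)) → (A ∨ C) = 1/7 → 6/7 = 1
A ∨ C = 6/7 ∨ 1/7 = 6/7
~(A ∨ C) = ~6/7 = 1/7
~(A ∨ C) ∧ B = 1/7 ∧ 4/7 = 1/7
(((C → A) → (C ∧ A)) → (A ∨ C)) ∧ (~(A ∨ C) ∧ B) = 1 ∧ 1/7 = 1/7
~C = ~1/7 = 6/7
A ∧ C = 6/7 ∧ 1/7 = 1/7
C ∧ (A ∧ C) = 1/7 ∧ 1/7 = 1/7
~C ∨ (C ∧ (A ∧ C)) = 6/7 ∨ 1/7 = 6/7
~(~C ∨ (C ∧ (A ∧ C))) = ~6/7 = 1/7
B ∨ B = 4/7 ∨ 4/7 = 4/7
B ∧ (B ∨ B) = 4/7 ∧ 4/7 = 4/7
A ∧ C = 6/7 ∧ 1/7 = 1/7
(A ∧ C) ∨ B = 1/7 ∨ 4/7 = 4/7
B → A = 4/7 → 6/7 = 1
((A ∧ C) ∨ B) → (B → A) = 4/7 → 1 = 1
(B ∧ (B ∨ B)) ∧ (((A ∧ C) ∨ B) → (B → A)) = 4/7 ∧ 1 = 4/7
~(~C ∨ (C ∧ (A ∧ C))) ∨ ((B ∧ (B ∨ B)) ∧ (((A ∧ C) ∨ B) → (B → A))) = 1/7 ∨ 4/7 = 4/7
((((C → A) → (C ∧ A)) → (A ∨ C)) ∧ (~(A ∨ C) ∧ B)) ∧ (~(~C ∨ (C ∧ (A ∧ C))) ∨ ((B ∧ (B ∨ B)) ∧ (((A ∧ C) ∨ B) → (B → A)))) = 1/7 ∧ 4/7 = 1/7
(((((B ∧ B) ∧ C) ∨ (A → C)) ∧ ~((B ∨ A) ∧ C)) ∨ ~((B ∨ B) → C)) ∨ (((((C → A) → (C ∧ A)) → (A ∨ C)) ∧ (~(A ∨ C) ∧ B)) ∧ (~(~C ∨ (C ∧ (A ∧ C))) ∨ ((B ∧ (B ∨ B)) ∧ (((A ∧ C) ∨ B) → (B → A))))) = 3/7 ∨ 1/7 = 3/7

3/7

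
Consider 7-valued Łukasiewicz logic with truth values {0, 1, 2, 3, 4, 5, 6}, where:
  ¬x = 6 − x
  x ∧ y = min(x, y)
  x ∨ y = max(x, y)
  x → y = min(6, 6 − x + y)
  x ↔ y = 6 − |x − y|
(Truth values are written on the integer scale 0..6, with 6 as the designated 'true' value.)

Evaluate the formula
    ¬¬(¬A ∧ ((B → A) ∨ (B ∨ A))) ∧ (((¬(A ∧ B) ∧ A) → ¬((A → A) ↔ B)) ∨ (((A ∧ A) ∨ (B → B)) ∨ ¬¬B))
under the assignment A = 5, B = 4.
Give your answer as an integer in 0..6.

¬A = ¬5 = 1
B → A = 4 → 5 = 6
B ∨ A = 4 ∨ 5 = 5
(B → A) ∨ (B ∨ A) = 6 ∨ 5 = 6
¬A ∧ ((B → A) ∨ (B ∨ A)) = 1 ∧ 6 = 1
¬(¬A ∧ ((B → A) ∨ (B ∨ A))) = ¬1 = 5
¬¬(¬A ∧ ((B → A) ∨ (B ∨ A))) = ¬5 = 1
A ∧ B = 5 ∧ 4 = 4
¬(A ∧ B) = ¬4 = 2
¬(A ∧ B) ∧ A = 2 ∧ 5 = 2
A → A = 5 → 5 = 6
(A → A) ↔ B = 6 ↔ 4 = 4
¬((A → A) ↔ B) = ¬4 = 2
(¬(A ∧ B) ∧ A) → ¬((A → A) ↔ B) = 2 → 2 = 6
A ∧ A = 5 ∧ 5 = 5
B → B = 4 → 4 = 6
(A ∧ A) ∨ (B → B) = 5 ∨ 6 = 6
¬B = ¬4 = 2
¬¬B = ¬2 = 4
((A ∧ A) ∨ (B → B)) ∨ ¬¬B = 6 ∨ 4 = 6
((¬(A ∧ B) ∧ A) → ¬((A → A) ↔ B)) ∨ (((A ∧ A) ∨ (B → B)) ∨ ¬¬B) = 6 ∨ 6 = 6
¬¬(¬A ∧ ((B → A) ∨ (B ∨ A))) ∧ (((¬(A ∧ B) ∧ A) → ¬((A → A) ↔ B)) ∨ (((A ∧ A) ∨ (B → B)) ∨ ¬¬B)) = 1 ∧ 6 = 1

1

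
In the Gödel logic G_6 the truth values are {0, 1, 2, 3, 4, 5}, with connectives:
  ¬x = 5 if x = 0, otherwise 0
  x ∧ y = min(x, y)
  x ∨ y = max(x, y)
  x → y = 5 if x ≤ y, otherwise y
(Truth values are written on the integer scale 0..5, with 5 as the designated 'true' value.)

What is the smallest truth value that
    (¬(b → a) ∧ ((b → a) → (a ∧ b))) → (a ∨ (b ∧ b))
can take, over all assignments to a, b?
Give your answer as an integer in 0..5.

Take a = 0, b = 1:
b → a = 1 → 0 = 0
¬(b → a) = ¬0 = 5
b → a = 1 → 0 = 0
a ∧ b = 0 ∧ 1 = 0
(b → a) → (a ∧ b) = 0 → 0 = 5
¬(b → a) ∧ ((b → a) → (a ∧ b)) = 5 ∧ 5 = 5
b ∧ b = 1 ∧ 1 = 1
a ∨ (b ∧ b) = 0 ∨ 1 = 1
(¬(b → a) ∧ ((b → a) → (a ∧ b))) → (a ∨ (b ∧ b)) = 5 → 1 = 1
No assignment yields a value below 1, so this is the minimum.

1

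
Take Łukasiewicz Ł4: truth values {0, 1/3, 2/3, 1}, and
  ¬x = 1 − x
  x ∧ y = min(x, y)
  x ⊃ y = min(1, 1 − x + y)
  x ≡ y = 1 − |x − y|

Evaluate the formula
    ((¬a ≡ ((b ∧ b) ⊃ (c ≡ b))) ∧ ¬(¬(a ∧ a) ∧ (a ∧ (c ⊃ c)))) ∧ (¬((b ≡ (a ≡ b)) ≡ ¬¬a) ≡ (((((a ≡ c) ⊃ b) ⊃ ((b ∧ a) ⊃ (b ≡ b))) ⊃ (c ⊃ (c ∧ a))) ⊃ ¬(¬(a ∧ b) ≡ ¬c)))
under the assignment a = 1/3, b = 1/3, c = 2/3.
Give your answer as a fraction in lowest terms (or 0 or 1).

¬a = ¬1/3 = 2/3
b ∧ b = 1/3 ∧ 1/3 = 1/3
c ≡ b = 2/3 ≡ 1/3 = 2/3
(b ∧ b) ⊃ (c ≡ b) = 1/3 ⊃ 2/3 = 1
¬a ≡ ((b ∧ b) ⊃ (c ≡ b)) = 2/3 ≡ 1 = 2/3
a ∧ a = 1/3 ∧ 1/3 = 1/3
¬(a ∧ a) = ¬1/3 = 2/3
c ⊃ c = 2/3 ⊃ 2/3 = 1
a ∧ (c ⊃ c) = 1/3 ∧ 1 = 1/3
¬(a ∧ a) ∧ (a ∧ (c ⊃ c)) = 2/3 ∧ 1/3 = 1/3
¬(¬(a ∧ a) ∧ (a ∧ (c ⊃ c))) = ¬1/3 = 2/3
(¬a ≡ ((b ∧ b) ⊃ (c ≡ b))) ∧ ¬(¬(a ∧ a) ∧ (a ∧ (c ⊃ c))) = 2/3 ∧ 2/3 = 2/3
a ≡ b = 1/3 ≡ 1/3 = 1
b ≡ (a ≡ b) = 1/3 ≡ 1 = 1/3
¬a = ¬1/3 = 2/3
¬¬a = ¬2/3 = 1/3
(b ≡ (a ≡ b)) ≡ ¬¬a = 1/3 ≡ 1/3 = 1
¬((b ≡ (a ≡ b)) ≡ ¬¬a) = ¬1 = 0
a ≡ c = 1/3 ≡ 2/3 = 2/3
(a ≡ c) ⊃ b = 2/3 ⊃ 1/3 = 2/3
b ∧ a = 1/3 ∧ 1/3 = 1/3
b ≡ b = 1/3 ≡ 1/3 = 1
(b ∧ a) ⊃ (b ≡ b) = 1/3 ⊃ 1 = 1
((a ≡ c) ⊃ b) ⊃ ((b ∧ a) ⊃ (b ≡ b)) = 2/3 ⊃ 1 = 1
c ∧ a = 2/3 ∧ 1/3 = 1/3
c ⊃ (c ∧ a) = 2/3 ⊃ 1/3 = 2/3
(((a ≡ c) ⊃ b) ⊃ ((b ∧ a) ⊃ (b ≡ b))) ⊃ (c ⊃ (c ∧ a)) = 1 ⊃ 2/3 = 2/3
a ∧ b = 1/3 ∧ 1/3 = 1/3
¬(a ∧ b) = ¬1/3 = 2/3
¬c = ¬2/3 = 1/3
¬(a ∧ b) ≡ ¬c = 2/3 ≡ 1/3 = 2/3
¬(¬(a ∧ b) ≡ ¬c) = ¬2/3 = 1/3
((((a ≡ c) ⊃ b) ⊃ ((b ∧ a) ⊃ (b ≡ b))) ⊃ (c ⊃ (c ∧ a))) ⊃ ¬(¬(a ∧ b) ≡ ¬c) = 2/3 ⊃ 1/3 = 2/3
¬((b ≡ (a ≡ b)) ≡ ¬¬a) ≡ (((((a ≡ c) ⊃ b) ⊃ ((b ∧ a) ⊃ (b ≡ b))) ⊃ (c ⊃ (c ∧ a))) ⊃ ¬(¬(a ∧ b) ≡ ¬c)) = 0 ≡ 2/3 = 1/3
((¬a ≡ ((b ∧ b) ⊃ (c ≡ b))) ∧ ¬(¬(a ∧ a) ∧ (a ∧ (c ⊃ c)))) ∧ (¬((b ≡ (a ≡ b)) ≡ ¬¬a) ≡ (((((a ≡ c) ⊃ b) ⊃ ((b ∧ a) ⊃ (b ≡ b))) ⊃ (c ⊃ (c ∧ a))) ⊃ ¬(¬(a ∧ b) ≡ ¬c))) = 2/3 ∧ 1/3 = 1/3

1/3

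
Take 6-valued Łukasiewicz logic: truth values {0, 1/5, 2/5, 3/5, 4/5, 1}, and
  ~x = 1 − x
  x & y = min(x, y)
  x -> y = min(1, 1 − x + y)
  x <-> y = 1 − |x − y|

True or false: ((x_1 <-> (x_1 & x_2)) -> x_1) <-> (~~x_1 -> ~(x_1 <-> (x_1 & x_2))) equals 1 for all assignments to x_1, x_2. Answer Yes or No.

Counterexample: take x_1 = 0, x_2 = 0.
x_1 & x_2 = 0 & 0 = 0
x_1 <-> (x_1 & x_2) = 0 <-> 0 = 1
(x_1 <-> (x_1 & x_2)) -> x_1 = 1 -> 0 = 0
~x_1 = ~0 = 1
~~x_1 = ~1 = 0
x_1 & x_2 = 0 & 0 = 0
x_1 <-> (x_1 & x_2) = 0 <-> 0 = 1
~(x_1 <-> (x_1 & x_2)) = ~1 = 0
~~x_1 -> ~(x_1 <-> (x_1 & x_2)) = 0 -> 0 = 1
((x_1 <-> (x_1 & x_2)) -> x_1) <-> (~~x_1 -> ~(x_1 <-> (x_1 & x_2))) = 0 <-> 1 = 0
This gives 0 ≠ 1.

No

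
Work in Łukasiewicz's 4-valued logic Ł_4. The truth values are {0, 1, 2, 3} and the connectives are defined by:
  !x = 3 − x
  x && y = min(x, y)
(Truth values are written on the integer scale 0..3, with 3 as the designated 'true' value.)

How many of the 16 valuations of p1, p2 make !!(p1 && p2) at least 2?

4

p1 = 0, p2 = 0 ↦ 0  <
p1 = 0, p2 = 1 ↦ 0  <
p1 = 0, p2 = 2 ↦ 0  <
p1 = 0, p2 = 3 ↦ 0  <
p1 = 1, p2 = 0 ↦ 0  <
p1 = 1, p2 = 1 ↦ 1  <
p1 = 1, p2 = 2 ↦ 1  <
p1 = 1, p2 = 3 ↦ 1  <
p1 = 2, p2 = 0 ↦ 0  <
p1 = 2, p2 = 1 ↦ 1  <
p1 = 2, p2 = 2 ↦ 2  ≥
p1 = 2, p2 = 3 ↦ 2  ≥
p1 = 3, p2 = 0 ↦ 0  <
p1 = 3, p2 = 1 ↦ 1  <
p1 = 3, p2 = 2 ↦ 2  ≥
p1 = 3, p2 = 3 ↦ 3  ≥
So 4 of the 16 assignments meet the threshold.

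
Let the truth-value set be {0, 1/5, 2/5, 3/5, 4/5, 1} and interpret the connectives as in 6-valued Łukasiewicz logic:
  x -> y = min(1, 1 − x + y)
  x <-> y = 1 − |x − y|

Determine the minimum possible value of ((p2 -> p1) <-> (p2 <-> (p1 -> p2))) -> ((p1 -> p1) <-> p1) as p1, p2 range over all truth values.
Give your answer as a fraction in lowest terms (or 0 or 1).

1/5

Take p1 = 0, p2 = 2/5:
p2 -> p1 = 2/5 -> 0 = 3/5
p1 -> p2 = 0 -> 2/5 = 1
p2 <-> (p1 -> p2) = 2/5 <-> 1 = 2/5
(p2 -> p1) <-> (p2 <-> (p1 -> p2)) = 3/5 <-> 2/5 = 4/5
p1 -> p1 = 0 -> 0 = 1
(p1 -> p1) <-> p1 = 1 <-> 0 = 0
((p2 -> p1) <-> (p2 <-> (p1 -> p2))) -> ((p1 -> p1) <-> p1) = 4/5 -> 0 = 1/5
No assignment yields a value below 1/5, so this is the minimum.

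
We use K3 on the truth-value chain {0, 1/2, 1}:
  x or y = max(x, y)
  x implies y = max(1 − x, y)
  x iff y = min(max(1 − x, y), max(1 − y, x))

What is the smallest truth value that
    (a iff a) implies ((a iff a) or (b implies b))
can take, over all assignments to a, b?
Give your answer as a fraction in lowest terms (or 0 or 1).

Take a = 1/2, b = 1/2:
a iff a = 1/2 iff 1/2 = 1/2
a iff a = 1/2 iff 1/2 = 1/2
b implies b = 1/2 implies 1/2 = 1/2
(a iff a) or (b implies b) = 1/2 or 1/2 = 1/2
(a iff a) implies ((a iff a) or (b implies b)) = 1/2 implies 1/2 = 1/2
No assignment yields a value below 1/2, so this is the minimum.

1/2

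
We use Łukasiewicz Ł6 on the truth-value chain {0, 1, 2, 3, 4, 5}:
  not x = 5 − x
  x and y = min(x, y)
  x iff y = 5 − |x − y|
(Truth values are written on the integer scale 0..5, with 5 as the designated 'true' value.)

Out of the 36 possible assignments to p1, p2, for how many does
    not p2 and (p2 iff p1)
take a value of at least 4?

5

value 5: 1 assignment (counts)
value 4: 4 assignments (counts)
value 3: 7 assignments
value 2: 9 assignments
value 1: 8 assignments
value 0: 7 assignments
So 5 of the 36 assignments meet the threshold.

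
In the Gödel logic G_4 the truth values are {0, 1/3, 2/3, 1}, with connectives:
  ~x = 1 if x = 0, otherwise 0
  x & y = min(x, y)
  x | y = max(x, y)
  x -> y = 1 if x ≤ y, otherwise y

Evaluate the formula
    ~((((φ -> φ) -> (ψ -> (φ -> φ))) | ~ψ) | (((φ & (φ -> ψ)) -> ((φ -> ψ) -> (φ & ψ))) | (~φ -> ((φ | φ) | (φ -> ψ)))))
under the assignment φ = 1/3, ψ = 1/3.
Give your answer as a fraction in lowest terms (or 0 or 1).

φ -> φ = 1/3 -> 1/3 = 1
φ -> φ = 1/3 -> 1/3 = 1
ψ -> (φ -> φ) = 1/3 -> 1 = 1
(φ -> φ) -> (ψ -> (φ -> φ)) = 1 -> 1 = 1
~ψ = ~1/3 = 0
((φ -> φ) -> (ψ -> (φ -> φ))) | ~ψ = 1 | 0 = 1
φ -> ψ = 1/3 -> 1/3 = 1
φ & (φ -> ψ) = 1/3 & 1 = 1/3
φ -> ψ = 1/3 -> 1/3 = 1
φ & ψ = 1/3 & 1/3 = 1/3
(φ -> ψ) -> (φ & ψ) = 1 -> 1/3 = 1/3
(φ & (φ -> ψ)) -> ((φ -> ψ) -> (φ & ψ)) = 1/3 -> 1/3 = 1
~φ = ~1/3 = 0
φ | φ = 1/3 | 1/3 = 1/3
φ -> ψ = 1/3 -> 1/3 = 1
(φ | φ) | (φ -> ψ) = 1/3 | 1 = 1
~φ -> ((φ | φ) | (φ -> ψ)) = 0 -> 1 = 1
((φ & (φ -> ψ)) -> ((φ -> ψ) -> (φ & ψ))) | (~φ -> ((φ | φ) | (φ -> ψ))) = 1 | 1 = 1
(((φ -> φ) -> (ψ -> (φ -> φ))) | ~ψ) | (((φ & (φ -> ψ)) -> ((φ -> ψ) -> (φ & ψ))) | (~φ -> ((φ | φ) | (φ -> ψ)))) = 1 | 1 = 1
~((((φ -> φ) -> (ψ -> (φ -> φ))) | ~ψ) | (((φ & (φ -> ψ)) -> ((φ -> ψ) -> (φ & ψ))) | (~φ -> ((φ | φ) | (φ -> ψ))))) = ~1 = 0

0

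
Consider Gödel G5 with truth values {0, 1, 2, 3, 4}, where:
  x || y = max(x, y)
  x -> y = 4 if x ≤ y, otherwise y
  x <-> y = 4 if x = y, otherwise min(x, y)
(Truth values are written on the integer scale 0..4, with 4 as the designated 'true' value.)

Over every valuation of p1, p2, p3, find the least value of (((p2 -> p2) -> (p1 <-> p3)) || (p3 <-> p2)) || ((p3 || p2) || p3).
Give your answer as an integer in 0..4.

1

Take p1 = 0, p2 = 0, p3 = 1:
p2 -> p2 = 0 -> 0 = 4
p1 <-> p3 = 0 <-> 1 = 0
(p2 -> p2) -> (p1 <-> p3) = 4 -> 0 = 0
p3 <-> p2 = 1 <-> 0 = 0
((p2 -> p2) -> (p1 <-> p3)) || (p3 <-> p2) = 0 || 0 = 0
p3 || p2 = 1 || 0 = 1
(p3 || p2) || p3 = 1 || 1 = 1
(((p2 -> p2) -> (p1 <-> p3)) || (p3 <-> p2)) || ((p3 || p2) || p3) = 0 || 1 = 1
No assignment yields a value below 1, so this is the minimum.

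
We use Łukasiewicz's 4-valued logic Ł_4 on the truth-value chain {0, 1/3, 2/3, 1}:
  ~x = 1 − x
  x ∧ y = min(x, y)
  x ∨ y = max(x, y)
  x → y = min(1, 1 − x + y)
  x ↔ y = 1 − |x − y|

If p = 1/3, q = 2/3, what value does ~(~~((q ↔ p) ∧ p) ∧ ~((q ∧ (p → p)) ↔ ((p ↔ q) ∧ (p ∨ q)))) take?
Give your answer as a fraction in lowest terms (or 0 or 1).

q ↔ p = 2/3 ↔ 1/3 = 2/3
(q ↔ p) ∧ p = 2/3 ∧ 1/3 = 1/3
~((q ↔ p) ∧ p) = ~1/3 = 2/3
~~((q ↔ p) ∧ p) = ~2/3 = 1/3
p → p = 1/3 → 1/3 = 1
q ∧ (p → p) = 2/3 ∧ 1 = 2/3
p ↔ q = 1/3 ↔ 2/3 = 2/3
p ∨ q = 1/3 ∨ 2/3 = 2/3
(p ↔ q) ∧ (p ∨ q) = 2/3 ∧ 2/3 = 2/3
(q ∧ (p → p)) ↔ ((p ↔ q) ∧ (p ∨ q)) = 2/3 ↔ 2/3 = 1
~((q ∧ (p → p)) ↔ ((p ↔ q) ∧ (p ∨ q))) = ~1 = 0
~~((q ↔ p) ∧ p) ∧ ~((q ∧ (p → p)) ↔ ((p ↔ q) ∧ (p ∨ q))) = 1/3 ∧ 0 = 0
~(~~((q ↔ p) ∧ p) ∧ ~((q ∧ (p → p)) ↔ ((p ↔ q) ∧ (p ∨ q)))) = ~0 = 1

1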